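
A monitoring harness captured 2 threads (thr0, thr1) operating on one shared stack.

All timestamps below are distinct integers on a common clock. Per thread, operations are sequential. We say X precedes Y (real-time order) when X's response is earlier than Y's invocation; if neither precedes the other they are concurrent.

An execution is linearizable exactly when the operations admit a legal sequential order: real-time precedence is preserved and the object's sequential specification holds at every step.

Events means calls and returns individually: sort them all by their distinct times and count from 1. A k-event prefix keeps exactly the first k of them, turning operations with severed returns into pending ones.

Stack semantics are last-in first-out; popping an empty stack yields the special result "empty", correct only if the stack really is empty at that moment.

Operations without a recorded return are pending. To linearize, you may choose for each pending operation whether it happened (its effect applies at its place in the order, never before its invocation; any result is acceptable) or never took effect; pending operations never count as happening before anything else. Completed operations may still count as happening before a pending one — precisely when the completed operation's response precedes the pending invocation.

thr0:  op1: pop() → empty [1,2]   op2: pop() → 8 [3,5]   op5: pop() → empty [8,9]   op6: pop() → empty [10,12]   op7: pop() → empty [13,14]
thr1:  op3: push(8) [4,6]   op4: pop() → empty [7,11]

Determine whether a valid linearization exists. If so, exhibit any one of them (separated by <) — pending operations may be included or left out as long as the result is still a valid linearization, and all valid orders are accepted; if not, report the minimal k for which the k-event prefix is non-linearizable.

linearizable — witness: op1 < op3 < op2 < op4 < op5 < op6 < op7

after step 1 (op1 pop() → empty): stack <>
after step 2 (op3 push(8)): stack <8>
after step 3 (op2 pop() → 8): stack <>
after step 4 (op4 pop() → empty): stack <>
after step 5 (op5 pop() → empty): stack <>
after step 6 (op6 pop() → empty): stack <>
after step 7 (op7 pop() → empty): stack <>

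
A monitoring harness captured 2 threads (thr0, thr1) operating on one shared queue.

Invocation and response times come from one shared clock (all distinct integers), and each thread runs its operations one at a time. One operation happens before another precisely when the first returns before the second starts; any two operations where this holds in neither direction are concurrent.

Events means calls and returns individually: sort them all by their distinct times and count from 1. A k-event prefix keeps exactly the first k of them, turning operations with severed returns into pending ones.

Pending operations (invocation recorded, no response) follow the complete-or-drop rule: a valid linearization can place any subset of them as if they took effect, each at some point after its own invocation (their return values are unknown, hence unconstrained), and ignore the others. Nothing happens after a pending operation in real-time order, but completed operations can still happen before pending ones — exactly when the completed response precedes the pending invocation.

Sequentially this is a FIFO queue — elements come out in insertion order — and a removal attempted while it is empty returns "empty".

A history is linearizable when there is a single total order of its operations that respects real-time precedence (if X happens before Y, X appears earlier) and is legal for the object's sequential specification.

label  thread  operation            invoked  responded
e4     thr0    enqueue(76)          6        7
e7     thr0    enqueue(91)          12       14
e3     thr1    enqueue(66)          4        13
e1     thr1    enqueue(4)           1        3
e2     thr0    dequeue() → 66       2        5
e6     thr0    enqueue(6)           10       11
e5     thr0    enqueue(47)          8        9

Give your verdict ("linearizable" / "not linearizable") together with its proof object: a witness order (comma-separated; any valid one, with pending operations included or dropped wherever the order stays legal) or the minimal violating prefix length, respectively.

events 1..4 are fine; event 5 — the response of e2 at time 5 — makes the prefix non-linearizable
no legal order exists: 2 real-time-consistent candidates over 2 completed queue operations, all rejected
include/drop combinations of the 1 pending operation (e3) were all tried; none helps
one such order, e1, e2 (pending dropped), breaks at step 2 where e2 dequeue() → 66 is illegal
one such order, e2, e1 (pending dropped), breaks at step 1 where e2 dequeue() → 66 is illegal

not linearizable — minimal violating prefix: 5 events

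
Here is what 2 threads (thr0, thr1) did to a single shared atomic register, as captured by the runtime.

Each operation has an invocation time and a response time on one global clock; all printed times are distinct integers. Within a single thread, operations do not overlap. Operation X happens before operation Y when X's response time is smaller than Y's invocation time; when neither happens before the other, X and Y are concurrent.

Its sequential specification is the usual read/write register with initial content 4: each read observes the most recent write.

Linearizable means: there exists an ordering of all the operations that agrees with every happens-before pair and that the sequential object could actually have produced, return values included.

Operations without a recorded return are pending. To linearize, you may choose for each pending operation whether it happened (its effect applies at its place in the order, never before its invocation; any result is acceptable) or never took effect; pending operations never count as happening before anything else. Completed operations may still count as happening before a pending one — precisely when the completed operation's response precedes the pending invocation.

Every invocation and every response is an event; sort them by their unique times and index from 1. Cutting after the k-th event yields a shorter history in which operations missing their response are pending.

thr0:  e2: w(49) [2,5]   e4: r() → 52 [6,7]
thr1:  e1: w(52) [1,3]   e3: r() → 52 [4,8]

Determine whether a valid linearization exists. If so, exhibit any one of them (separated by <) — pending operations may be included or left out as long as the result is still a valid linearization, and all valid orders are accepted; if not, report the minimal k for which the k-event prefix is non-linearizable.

linearizable — witness: e2 < e1 < e3 < e4

after step 1 (e2 w(49)): value 49
after step 2 (e1 w(52)): value 52
after step 3 (e3 r() → 52): value 52
after step 4 (e4 r() → 52): value 52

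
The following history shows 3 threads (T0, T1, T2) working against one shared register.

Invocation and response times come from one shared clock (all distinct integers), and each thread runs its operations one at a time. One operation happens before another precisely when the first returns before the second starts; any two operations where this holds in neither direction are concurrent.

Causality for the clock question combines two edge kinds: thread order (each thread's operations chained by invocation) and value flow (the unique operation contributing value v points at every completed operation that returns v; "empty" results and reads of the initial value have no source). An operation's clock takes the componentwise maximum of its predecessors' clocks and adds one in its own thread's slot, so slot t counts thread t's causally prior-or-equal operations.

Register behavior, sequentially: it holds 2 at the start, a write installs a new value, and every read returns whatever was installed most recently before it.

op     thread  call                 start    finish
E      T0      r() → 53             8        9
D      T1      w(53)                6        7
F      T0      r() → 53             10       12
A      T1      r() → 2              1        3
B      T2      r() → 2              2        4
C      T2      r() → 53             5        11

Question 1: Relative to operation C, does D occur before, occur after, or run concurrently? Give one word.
Answer: concurrent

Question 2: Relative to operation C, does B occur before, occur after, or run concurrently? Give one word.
Answer: before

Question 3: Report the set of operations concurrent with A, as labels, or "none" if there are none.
Answer: B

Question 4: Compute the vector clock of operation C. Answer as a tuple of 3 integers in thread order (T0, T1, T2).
Answer: (0, 2, 2)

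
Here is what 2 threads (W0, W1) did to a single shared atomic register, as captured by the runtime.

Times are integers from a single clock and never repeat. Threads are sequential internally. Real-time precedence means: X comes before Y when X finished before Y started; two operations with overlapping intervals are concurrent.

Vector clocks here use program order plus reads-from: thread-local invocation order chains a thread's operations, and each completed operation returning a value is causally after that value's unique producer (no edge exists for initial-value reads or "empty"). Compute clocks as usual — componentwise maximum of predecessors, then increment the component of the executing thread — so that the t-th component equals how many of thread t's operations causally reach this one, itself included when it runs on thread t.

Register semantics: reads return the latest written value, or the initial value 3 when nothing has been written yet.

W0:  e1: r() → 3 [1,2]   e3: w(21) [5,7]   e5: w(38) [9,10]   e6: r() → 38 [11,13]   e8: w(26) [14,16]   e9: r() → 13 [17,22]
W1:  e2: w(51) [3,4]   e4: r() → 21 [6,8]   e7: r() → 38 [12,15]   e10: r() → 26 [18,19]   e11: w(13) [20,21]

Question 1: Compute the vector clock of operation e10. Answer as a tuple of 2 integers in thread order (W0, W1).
Answer: (5, 4)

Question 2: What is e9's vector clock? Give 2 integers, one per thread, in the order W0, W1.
Answer: (6, 5)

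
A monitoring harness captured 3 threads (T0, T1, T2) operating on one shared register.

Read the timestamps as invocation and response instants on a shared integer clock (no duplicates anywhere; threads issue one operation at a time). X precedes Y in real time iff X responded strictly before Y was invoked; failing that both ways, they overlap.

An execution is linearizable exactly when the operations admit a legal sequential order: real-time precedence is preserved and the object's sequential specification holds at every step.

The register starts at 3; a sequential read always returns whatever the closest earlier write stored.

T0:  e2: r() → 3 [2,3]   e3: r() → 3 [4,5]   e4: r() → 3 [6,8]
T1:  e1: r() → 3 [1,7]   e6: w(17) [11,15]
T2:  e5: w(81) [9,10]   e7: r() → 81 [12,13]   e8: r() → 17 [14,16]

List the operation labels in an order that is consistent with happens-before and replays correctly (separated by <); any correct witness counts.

1. e1 r() → 3, leaving value 3
2. e2 r() → 3, leaving value 3
3. e3 r() → 3, leaving value 3
4. e4 r() → 3, leaving value 3
5. e5 w(81), leaving value 81
6. e7 r() → 81, leaving value 81
7. e6 w(17), leaving value 17
8. e8 r() → 17, leaving value 17

e1 < e2 < e3 < e4 < e5 < e7 < e6 < e8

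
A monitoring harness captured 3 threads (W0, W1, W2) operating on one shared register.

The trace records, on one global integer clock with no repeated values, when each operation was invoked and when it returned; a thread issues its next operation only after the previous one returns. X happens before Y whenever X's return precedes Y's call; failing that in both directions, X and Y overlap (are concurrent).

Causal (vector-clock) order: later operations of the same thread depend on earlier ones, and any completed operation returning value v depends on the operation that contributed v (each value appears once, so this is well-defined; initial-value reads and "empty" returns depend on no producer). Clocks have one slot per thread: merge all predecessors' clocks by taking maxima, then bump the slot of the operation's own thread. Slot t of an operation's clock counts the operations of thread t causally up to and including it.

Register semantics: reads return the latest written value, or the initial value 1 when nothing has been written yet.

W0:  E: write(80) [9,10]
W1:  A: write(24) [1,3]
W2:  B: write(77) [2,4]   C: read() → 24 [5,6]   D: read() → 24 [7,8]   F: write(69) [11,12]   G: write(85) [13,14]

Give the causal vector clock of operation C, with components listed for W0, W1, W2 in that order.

(0, 1, 2)

B, invoked 2, has no incoming edges; only W2's bump applies → (0, 0, 1)
A, invoked 1, has no incoming edges; only W1's bump applies → (0, 1, 0)
E, invoked 9, has no incoming edges; only W0's bump applies → (1, 0, 0)
from VC(A)=(0, 1, 0), VC(B)=(0, 0, 1), C (invoked 5) maxes components and bumps W2 → (0, 1, 2)
from VC(A)=(0, 1, 0), VC(C)=(0, 1, 2), D (invoked 7) maxes components and bumps W2 → (0, 1, 3)
from VC(D)=(0, 1, 3), F (invoked 11) maxes components and bumps W2 → (0, 1, 4)
from VC(F)=(0, 1, 4), G (invoked 13) maxes components and bumps W2 → (0, 1, 5)
target: VC(C) = (0, 1, 2)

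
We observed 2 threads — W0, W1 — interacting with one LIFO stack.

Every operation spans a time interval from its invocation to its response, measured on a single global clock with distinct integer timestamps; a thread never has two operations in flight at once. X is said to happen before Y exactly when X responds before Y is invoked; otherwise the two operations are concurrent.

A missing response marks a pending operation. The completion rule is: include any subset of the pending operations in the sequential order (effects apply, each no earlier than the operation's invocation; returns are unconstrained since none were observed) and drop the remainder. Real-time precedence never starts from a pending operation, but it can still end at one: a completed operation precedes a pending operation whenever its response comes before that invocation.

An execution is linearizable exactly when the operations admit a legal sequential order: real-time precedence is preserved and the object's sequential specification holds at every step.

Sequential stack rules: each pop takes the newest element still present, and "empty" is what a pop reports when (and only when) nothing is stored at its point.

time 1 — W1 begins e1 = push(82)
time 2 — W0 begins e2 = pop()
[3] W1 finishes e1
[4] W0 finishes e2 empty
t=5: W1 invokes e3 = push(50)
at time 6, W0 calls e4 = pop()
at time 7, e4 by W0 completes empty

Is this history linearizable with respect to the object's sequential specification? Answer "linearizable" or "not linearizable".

already the first 7 events (up to e4's response at time 7) admit no linearization; the first 6 still do
2 orders of the 3 completed LIFO stack ops respect real time; none is legal
no escape via the 1 pending operation (e3): every completion choice fails
sample order e1, e2, e4 (pending dropped) stalls at step 2 — e2 pop() → empty has no legal effect
sample order e2, e1, e4 (pending dropped) stalls at step 3 — e4 pop() → empty has no legal effect

not linearizable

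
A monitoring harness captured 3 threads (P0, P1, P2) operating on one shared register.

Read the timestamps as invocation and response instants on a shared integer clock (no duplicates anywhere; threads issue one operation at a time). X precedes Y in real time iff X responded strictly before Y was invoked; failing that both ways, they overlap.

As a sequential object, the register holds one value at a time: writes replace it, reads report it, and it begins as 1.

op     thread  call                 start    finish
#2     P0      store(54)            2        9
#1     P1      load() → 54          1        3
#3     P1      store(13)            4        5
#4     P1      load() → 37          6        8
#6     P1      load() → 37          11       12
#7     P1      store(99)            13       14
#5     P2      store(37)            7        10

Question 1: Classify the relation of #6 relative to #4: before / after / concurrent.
Answer: after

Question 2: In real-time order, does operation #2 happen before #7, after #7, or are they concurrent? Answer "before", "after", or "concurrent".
Answer: before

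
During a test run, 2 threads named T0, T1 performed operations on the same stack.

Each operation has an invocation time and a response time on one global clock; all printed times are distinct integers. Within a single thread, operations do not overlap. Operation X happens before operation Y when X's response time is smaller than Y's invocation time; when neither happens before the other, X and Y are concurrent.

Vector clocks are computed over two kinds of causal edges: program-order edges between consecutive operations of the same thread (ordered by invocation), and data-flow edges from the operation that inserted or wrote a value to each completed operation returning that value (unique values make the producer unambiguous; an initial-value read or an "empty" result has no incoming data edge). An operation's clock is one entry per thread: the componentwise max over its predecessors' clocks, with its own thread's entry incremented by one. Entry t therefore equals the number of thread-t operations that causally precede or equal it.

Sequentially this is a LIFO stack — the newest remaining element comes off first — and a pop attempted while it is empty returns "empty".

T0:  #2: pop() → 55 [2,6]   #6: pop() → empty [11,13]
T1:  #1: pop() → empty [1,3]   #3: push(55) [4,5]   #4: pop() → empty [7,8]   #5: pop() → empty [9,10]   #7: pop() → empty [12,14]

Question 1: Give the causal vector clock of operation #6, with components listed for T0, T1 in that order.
(2, 2)

VC(#1, invoked at 1): no causal predecessors; +1 on T1 → (0, 1)
merge at #3 (invoked 4): VC(#1)=(0, 1), own-thread bump on T1 → (0, 2)
merge at #4 (invoked 7): VC(#3)=(0, 2), own-thread bump on T1 → (0, 3)
merge at #2 (invoked 2): VC(#3)=(0, 2), own-thread bump on T0 → (1, 2)
merge at #5 (invoked 9): VC(#4)=(0, 3), own-thread bump on T1 → (0, 4)
merge at #6 (invoked 11): VC(#2)=(1, 2), own-thread bump on T0 → (2, 2)
merge at #7 (invoked 12): VC(#5)=(0, 4), own-thread bump on T1 → (0, 5)
target: VC(#6) = (2, 2)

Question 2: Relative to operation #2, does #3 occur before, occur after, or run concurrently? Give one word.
concurrent

#3 spans [4,5], #2 spans [2,6]
the intervals overlap in both directions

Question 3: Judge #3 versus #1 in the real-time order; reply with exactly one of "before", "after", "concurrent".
after

#3 spans [4,5], #1 spans [1,3]
resp(#1)=3 < inv(#3)=4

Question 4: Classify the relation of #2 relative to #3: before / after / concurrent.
concurrent

#2 spans [2,6], #3 spans [4,5]
the intervals overlap in both directions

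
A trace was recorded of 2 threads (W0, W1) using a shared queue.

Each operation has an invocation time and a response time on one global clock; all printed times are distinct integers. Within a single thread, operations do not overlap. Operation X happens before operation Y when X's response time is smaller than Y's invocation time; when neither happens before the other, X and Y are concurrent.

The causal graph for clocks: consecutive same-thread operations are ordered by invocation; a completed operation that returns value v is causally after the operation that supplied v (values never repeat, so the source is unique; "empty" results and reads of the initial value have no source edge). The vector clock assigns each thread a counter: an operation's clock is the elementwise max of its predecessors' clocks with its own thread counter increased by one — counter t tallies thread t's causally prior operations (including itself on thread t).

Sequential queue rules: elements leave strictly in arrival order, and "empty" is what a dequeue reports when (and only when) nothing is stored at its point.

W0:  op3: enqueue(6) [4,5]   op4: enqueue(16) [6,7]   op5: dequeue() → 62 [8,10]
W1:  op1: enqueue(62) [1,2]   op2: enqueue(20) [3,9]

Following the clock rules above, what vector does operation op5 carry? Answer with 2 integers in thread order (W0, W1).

root op op1, invoked 1: fresh clock plus W1's own tick → (0, 1)
root op op3, invoked 4: fresh clock plus W0's own tick → (1, 0)
from VC(op1)=(0, 1), op2 (invoked 3) maxes components and bumps W1 → (0, 2)
from VC(op3)=(1, 0), op4 (invoked 6) maxes components and bumps W0 → (2, 0)
from VC(op1)=(0, 1), VC(op4)=(2, 0), op5 (invoked 8) maxes components and bumps W0 → (3, 1)
target: VC(op5) = (3, 1)

(3, 1)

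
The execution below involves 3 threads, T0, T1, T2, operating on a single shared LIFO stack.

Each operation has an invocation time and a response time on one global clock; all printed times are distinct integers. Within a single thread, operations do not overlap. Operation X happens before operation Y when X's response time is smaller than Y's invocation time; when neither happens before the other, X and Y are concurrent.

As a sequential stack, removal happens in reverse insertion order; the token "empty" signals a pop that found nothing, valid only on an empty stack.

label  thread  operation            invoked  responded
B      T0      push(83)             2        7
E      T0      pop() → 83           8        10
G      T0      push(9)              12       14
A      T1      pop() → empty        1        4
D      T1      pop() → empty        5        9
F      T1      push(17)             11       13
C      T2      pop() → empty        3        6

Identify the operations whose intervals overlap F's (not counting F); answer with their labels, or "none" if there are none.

F spans [11,13]: anything still running between times 11 and 13 counts as concurrent
A [1,4]: before
B [2,7]: before
C [3,6]: before
D [5,9]: before
E [8,10]: before
G [12,14]: concurrent

G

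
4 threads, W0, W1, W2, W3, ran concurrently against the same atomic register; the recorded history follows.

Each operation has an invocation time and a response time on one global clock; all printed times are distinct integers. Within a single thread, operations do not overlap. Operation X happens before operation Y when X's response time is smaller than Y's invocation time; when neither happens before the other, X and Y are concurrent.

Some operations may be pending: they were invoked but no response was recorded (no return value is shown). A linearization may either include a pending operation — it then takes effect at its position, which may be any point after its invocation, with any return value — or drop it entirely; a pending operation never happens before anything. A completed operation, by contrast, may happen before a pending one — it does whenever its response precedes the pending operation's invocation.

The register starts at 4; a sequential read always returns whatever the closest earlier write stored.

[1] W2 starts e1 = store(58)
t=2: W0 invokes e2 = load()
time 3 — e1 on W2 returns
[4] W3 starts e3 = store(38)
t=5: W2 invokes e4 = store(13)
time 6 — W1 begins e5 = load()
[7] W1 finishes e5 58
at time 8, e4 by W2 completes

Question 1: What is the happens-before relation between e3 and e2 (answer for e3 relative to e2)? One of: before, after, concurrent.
concurrent

e3 spans [4,…), e2 spans [2,…)
the intervals overlap in both directions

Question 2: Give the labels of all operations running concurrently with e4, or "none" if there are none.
e2, e3, e5

e4 spans [5,8]; an op avoiding the whole window 5..8 is ordered, any other is concurrent
e1 [1,3]: before
e2 [2,…): concurrent
e3 [4,…): concurrent
e5 [6,7]: concurrent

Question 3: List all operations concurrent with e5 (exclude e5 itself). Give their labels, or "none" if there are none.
e2, e3, e4

concurrent with e5 ([6,7]): every op whose interval crosses 6..7
e1 [1,3]: before
e2 [2,…): concurrent
e3 [4,…): concurrent
e4 [5,8]: concurrent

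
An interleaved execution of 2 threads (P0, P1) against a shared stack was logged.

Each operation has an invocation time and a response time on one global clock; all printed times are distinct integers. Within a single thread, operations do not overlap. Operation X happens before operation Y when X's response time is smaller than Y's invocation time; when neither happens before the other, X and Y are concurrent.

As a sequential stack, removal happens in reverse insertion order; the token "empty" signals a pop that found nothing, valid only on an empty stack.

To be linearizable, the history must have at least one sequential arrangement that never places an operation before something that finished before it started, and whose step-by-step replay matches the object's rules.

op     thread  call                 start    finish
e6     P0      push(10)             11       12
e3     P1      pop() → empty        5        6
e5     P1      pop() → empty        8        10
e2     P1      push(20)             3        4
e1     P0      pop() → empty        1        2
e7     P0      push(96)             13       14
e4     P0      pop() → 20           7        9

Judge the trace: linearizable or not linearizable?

not linearizable

cut after 5 events: linearizable; cut after 6 events (e3 responds, time 6): not linearizable
exhaustive check: the 3 completed stack ops admit one real-time order; illegal
sample order e1, e2, e3 stalls at step 3 — e3 pop() → empty has no legal effect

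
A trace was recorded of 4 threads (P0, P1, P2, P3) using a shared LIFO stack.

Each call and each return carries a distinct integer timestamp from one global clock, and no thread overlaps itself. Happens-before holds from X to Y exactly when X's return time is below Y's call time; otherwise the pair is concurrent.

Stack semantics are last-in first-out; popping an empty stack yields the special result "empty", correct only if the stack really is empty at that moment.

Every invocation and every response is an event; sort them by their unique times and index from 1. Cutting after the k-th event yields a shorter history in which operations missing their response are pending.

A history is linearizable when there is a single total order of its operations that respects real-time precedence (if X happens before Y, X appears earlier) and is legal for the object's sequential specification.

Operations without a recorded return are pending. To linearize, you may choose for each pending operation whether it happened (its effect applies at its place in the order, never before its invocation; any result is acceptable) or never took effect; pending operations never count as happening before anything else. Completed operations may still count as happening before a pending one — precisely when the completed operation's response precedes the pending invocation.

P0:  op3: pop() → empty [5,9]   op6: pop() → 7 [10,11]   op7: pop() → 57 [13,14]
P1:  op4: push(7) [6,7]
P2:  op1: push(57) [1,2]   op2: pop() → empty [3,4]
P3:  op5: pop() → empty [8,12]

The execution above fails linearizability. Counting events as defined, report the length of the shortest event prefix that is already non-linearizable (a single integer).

events 1..3 are linearizable; a witness order is op1:
1. op1 push(57), leaving stack <57>
with event 4 included (op2 responding at time 4), all real-time-consistent orders fail
for example op1, op2 fails at step 2: op2 pop() → empty is not legal there

4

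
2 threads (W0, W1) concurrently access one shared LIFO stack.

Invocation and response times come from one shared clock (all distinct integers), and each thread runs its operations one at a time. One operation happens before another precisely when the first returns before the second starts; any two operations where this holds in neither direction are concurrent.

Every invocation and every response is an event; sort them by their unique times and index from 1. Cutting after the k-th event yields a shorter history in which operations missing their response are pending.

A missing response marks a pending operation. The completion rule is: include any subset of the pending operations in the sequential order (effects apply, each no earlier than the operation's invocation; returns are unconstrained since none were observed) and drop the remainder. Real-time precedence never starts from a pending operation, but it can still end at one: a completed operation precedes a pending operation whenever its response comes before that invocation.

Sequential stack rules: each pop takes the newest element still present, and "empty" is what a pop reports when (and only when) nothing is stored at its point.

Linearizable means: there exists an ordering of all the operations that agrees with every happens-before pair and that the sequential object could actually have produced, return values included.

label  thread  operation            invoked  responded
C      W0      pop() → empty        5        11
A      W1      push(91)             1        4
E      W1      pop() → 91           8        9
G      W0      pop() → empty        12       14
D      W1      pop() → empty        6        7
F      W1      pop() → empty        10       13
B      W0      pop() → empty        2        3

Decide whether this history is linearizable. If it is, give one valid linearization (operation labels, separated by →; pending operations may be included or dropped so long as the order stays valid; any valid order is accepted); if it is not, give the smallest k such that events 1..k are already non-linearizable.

cut after 8 events: linearizable; cut after 9 events (E responds, time 9): not linearizable
every one of the 2 real-time-consistent orders over 4 completed LIFO stack ops fails the sequential spec
no completion choice of the 1 pending operation (C) rescues it — every subset was tried
take A, B, D, E (pending dropped): step 2 already fails, because B pop() → empty cannot occur there
take B, A, D, E (pending dropped): step 3 already fails, because D pop() → empty cannot occur there

not linearizable — minimal violating prefix: 9 events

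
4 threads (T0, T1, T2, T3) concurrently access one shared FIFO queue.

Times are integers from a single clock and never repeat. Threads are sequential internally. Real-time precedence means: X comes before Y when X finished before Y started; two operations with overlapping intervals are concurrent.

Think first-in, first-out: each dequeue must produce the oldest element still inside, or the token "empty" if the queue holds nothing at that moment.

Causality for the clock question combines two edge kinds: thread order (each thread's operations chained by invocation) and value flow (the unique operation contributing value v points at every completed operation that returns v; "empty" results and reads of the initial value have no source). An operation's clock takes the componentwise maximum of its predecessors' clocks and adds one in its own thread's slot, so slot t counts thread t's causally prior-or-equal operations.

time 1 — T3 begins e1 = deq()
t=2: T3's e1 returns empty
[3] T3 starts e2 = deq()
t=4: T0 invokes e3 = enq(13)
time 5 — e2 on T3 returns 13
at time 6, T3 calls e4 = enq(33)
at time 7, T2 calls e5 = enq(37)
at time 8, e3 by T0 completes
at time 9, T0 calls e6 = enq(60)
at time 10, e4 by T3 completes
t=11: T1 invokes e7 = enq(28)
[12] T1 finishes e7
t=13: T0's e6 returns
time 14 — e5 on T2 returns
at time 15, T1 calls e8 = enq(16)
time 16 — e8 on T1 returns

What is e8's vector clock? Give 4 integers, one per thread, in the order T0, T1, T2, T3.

(0, 2, 0, 0)

root op e1, invoked 1: fresh clock plus T3's own tick → (0, 0, 0, 1)
root op e5, invoked 7: fresh clock plus T2's own tick → (0, 0, 1, 0)
root op e7, invoked 11: fresh clock plus T1's own tick → (0, 1, 0, 0)
root op e3, invoked 4: fresh clock plus T0's own tick → (1, 0, 0, 0)
from VC(e7)=(0, 1, 0, 0), e8 (invoked 15) maxes components and bumps T1 → (0, 2, 0, 0)
from VC(e3)=(1, 0, 0, 0), e6 (invoked 9) maxes components and bumps T0 → (2, 0, 0, 0)
from VC(e1)=(0, 0, 0, 1), VC(e3)=(1, 0, 0, 0), e2 (invoked 3) maxes components and bumps T3 → (1, 0, 0, 2)
from VC(e2)=(1, 0, 0, 2), e4 (invoked 6) maxes components and bumps T3 → (1, 0, 0, 3)
target: VC(e8) = (0, 2, 0, 0)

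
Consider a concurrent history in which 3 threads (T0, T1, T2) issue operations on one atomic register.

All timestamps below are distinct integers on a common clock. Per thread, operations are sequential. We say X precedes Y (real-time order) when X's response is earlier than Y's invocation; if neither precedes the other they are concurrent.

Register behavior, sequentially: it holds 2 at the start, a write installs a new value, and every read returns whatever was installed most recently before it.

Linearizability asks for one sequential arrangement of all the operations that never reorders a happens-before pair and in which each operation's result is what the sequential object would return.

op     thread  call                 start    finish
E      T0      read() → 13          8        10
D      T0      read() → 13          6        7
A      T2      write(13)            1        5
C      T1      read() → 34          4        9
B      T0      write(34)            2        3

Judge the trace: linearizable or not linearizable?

witness order: B, C, A, D, E
1. B write(34), leaving value 34
2. C read() → 34, leaving value 34
3. A write(13), leaving value 13
4. D read() → 13, leaving value 13
5. E read() → 13, leaving value 13

linearizable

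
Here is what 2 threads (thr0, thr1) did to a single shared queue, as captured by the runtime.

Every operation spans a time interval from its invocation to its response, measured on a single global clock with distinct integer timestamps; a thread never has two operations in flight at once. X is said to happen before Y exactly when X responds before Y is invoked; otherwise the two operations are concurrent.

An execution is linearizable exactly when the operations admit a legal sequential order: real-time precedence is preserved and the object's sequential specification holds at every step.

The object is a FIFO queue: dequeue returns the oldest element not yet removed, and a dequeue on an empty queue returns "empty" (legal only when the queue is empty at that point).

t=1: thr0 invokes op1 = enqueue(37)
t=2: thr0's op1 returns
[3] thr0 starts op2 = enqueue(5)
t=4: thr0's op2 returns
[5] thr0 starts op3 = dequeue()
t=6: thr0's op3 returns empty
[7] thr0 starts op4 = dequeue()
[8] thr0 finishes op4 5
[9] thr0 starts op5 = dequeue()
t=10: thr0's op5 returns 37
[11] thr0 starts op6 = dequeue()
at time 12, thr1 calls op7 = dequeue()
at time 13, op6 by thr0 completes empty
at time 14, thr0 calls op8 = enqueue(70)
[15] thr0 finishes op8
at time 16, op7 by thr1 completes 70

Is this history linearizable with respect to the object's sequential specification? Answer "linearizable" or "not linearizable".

cut after 5 events: linearizable; cut after 6 events (op3 responds, time 6): not linearizable
the completed operations (3 total) allow one real-time order; the queue replay rejects it
take op1, op2, op3: step 3 already fails, because op3 dequeue() → empty cannot occur there

not linearizable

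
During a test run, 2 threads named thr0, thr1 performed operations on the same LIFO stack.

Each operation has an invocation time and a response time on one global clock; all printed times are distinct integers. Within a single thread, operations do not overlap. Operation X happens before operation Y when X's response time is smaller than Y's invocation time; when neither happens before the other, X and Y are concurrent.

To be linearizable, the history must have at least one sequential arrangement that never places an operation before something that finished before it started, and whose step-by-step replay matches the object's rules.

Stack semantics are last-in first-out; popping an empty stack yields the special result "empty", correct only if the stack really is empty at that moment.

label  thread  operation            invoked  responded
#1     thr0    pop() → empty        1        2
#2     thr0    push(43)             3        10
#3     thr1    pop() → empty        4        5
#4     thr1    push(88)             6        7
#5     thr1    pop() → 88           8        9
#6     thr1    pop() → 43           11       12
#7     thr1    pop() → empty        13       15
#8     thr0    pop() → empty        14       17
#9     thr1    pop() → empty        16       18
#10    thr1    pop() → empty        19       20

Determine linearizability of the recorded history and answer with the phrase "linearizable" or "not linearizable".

witness order: #1, #3, #2, #4, #5, #6, #7, #8, #9, #10
step 1: #1 pop() → empty — stack <>
step 2: #3 pop() → empty — stack <>
step 3: #2 push(43) — stack <43>
step 4: #4 push(88) — stack <43,88>
step 5: #5 pop() → 88 — stack <43>
step 6: #6 pop() → 43 — stack <>
step 7: #7 pop() → empty — stack <>
step 8: #8 pop() → empty — stack <>
step 9: #9 pop() → empty — stack <>
step 10: #10 pop() → empty — stack <>

linearizable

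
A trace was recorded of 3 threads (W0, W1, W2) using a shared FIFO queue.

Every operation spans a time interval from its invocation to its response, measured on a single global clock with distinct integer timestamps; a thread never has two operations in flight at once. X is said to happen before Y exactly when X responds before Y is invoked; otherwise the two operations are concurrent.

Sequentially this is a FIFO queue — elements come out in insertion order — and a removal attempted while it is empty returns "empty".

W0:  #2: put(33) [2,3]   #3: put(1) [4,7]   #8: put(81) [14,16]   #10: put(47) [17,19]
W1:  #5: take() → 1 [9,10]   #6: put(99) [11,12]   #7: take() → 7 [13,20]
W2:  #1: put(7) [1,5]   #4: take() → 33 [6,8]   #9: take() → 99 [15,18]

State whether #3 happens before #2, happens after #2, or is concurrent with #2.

after

#3 spans [4,7], #2 spans [2,3]
resp(#2)=3 < inv(#3)=4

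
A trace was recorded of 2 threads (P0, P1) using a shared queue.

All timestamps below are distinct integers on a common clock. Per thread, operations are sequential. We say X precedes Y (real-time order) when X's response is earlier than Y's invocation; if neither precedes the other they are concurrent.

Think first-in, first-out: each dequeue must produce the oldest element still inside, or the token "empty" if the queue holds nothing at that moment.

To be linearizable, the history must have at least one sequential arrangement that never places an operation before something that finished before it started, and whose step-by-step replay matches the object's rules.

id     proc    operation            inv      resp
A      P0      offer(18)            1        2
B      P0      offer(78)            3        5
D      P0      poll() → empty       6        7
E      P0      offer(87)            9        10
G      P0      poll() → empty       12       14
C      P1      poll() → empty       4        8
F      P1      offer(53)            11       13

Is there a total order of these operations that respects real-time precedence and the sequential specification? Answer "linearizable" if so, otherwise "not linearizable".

through event 6 a valid linearization exists; event 7 (D responding at time 7) ends that
one real-time candidate order over the 3 completed operations — the queue replay rejects it
including or dropping the 1 pending operation (C) in any combination fails
sample order A, B, D (pending dropped) stalls at step 3 — D poll() → empty has no legal effect

not linearizable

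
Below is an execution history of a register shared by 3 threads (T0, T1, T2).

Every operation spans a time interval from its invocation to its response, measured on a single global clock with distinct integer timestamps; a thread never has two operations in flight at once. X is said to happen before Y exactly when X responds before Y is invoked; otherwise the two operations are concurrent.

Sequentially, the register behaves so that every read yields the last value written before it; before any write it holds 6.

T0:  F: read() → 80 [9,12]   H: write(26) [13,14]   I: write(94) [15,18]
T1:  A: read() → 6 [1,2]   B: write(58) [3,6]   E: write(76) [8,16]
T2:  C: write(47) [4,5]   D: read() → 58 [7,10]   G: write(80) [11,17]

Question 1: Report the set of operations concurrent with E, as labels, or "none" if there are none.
Answer: D, F, G, H, I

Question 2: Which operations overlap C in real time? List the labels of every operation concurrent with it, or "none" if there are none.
Answer: B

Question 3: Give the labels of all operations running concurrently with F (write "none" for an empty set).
Answer: D, E, G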